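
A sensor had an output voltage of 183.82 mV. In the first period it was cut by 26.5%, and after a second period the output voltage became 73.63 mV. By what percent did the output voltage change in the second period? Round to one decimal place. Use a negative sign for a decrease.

After the first period: 183.82 × 0.735 = 135.1077.
Second-period multiplier: 73.63 ÷ 135.1077 ≈ 0.54497.
That is a change of -45.5%.

-45.5%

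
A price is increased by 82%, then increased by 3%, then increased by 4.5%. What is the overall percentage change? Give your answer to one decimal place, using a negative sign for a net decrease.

95.9%

The combined multiplier is 1.82 × 1.03 × 1.045 = 1.958957.
That corresponds to an increase of 95.9%.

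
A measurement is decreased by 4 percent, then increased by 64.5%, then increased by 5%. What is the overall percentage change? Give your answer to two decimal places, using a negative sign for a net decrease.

A 4% decrease multiplies by 0.96.
Then a 64.5% increase: 0.96 × 1.645 = 1.5792.
Then a 5% increase: 1.5792 × 1.05 = 1.65816.
Overall factor 1.65816, i.e. 65.82%.

65.82%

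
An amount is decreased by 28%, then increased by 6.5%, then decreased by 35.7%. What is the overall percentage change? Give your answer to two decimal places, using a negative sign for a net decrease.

A 28% decrease multiplies by 0.72.
Then a 6.5% increase: 0.72 × 1.065 = 0.7668.
Then a 35.7% decrease: 0.7668 × 0.643 = 0.4930524.
Overall factor 0.4930524, i.e. -50.69%.

-50.69%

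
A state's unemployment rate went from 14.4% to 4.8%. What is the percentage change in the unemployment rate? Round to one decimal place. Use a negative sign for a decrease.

The change is 4.8 − 14.4 = -9.6 percentage points.
Relative to the original 14.4%, that is -9.6 ÷ 14.4 ≈ -66.7%.

-66.7%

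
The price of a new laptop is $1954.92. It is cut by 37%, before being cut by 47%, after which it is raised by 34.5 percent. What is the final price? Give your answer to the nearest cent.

$877.95

Each change multiplies by a factor: 0.63 × 0.53 × 1.345 = 0.4490955.
$1954.92 × 0.4490955 = $877.94577486 ≈ $877.95.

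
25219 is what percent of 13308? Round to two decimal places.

25219 ÷ 13308 ≈ 189.50%.

189.50%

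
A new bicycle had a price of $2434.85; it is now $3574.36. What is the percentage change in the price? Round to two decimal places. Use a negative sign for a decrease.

Change: $3574.36 − $2434.85 = $1139.51.
Relative to the original: $1139.51 ÷ $2434.85 ≈ 46.80%.

46.80%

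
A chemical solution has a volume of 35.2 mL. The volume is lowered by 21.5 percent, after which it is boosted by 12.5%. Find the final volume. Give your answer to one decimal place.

31.1 mL

21.5% decrease: 35.2 × 0.785 = 27.632.
After the 12.5% increase: 27.632 × 1.125 = 31.086 ≈ 31.1.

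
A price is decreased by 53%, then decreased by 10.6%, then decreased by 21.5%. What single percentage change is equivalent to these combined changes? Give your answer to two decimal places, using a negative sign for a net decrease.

A 53% decrease multiplies by 0.47.
Then a 10.6% decrease: 0.47 × 0.894 = 0.42018.
Then a 21.5% decrease: 0.42018 × 0.785 = 0.3298413.
Overall factor 0.3298413, i.e. -67.02%.

-67.02%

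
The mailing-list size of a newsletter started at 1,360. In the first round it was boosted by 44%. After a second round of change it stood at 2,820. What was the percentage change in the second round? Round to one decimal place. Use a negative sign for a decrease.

44.0%

After the first round: 1,360 × 1.44 = 1958.4.
Second-round multiplier: 2,820 ÷ 1958.4 ≈ 1.43995.
That is a change of 44.0%.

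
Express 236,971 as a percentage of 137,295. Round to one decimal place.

236,971 ÷ 137,295 ≈ 172.6%.

172.6%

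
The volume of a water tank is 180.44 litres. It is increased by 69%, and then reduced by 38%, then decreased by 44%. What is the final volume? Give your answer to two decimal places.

After the 69% increase: 180.44 × 1.69 = 304.9436.
38% decrease: 304.9436 × 0.62 = 189.065032.
After the 44% decrease: 189.065032 × 0.56 = 105.87641792 ≈ 105.88.

105.88 litres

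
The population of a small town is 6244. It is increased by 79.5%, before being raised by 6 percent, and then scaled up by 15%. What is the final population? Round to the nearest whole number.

13663

Each change multiplies by a factor: 1.795 × 1.06 × 1.15 = 2.188105.
6244 × 2.188105 = 13662.52762 ≈ 13663.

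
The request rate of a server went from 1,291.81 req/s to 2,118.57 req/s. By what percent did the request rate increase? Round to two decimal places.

64.00%

Change: 2,118.57 − 1,291.81 = 826.76.
Relative to the original: 826.76 ÷ 1,291.81 ≈ 64.00%.
So the request rate increased by 64.00%.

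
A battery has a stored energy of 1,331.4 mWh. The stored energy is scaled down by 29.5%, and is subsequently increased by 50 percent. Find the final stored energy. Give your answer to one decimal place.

Apply the 29.5% decrease: 1,331.4 × 0.705 = 938.637.
50% increase: 938.637 × 1.5 = 1407.9555 ≈ 1,408.0.

1,408.0 mWh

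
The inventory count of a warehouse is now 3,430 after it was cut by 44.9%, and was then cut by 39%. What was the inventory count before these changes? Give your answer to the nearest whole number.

Undoing the 39% decrease: 3,430 ÷ 0.61 ≈ 5622.95082.
Undoing the 44.9% decrease: 5622.95082 ÷ 0.551 ≈ 10,205.

10,205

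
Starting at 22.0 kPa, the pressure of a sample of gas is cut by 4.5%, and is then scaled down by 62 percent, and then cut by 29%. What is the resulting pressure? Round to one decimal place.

After the 4.5% decrease: 22.0 × 0.955 = 21.01.
62% decrease: 21.01 × 0.38 = 7.9838.
29% decrease: 7.9838 × 0.71 = 5.668498 ≈ 5.7.

5.7 kPa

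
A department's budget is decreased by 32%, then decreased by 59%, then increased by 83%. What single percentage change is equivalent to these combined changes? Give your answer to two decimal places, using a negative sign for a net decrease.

-48.98%

The combined multiplier is 0.68 × 0.41 × 1.83 = 0.510204.
That corresponds to a decrease of 48.98%.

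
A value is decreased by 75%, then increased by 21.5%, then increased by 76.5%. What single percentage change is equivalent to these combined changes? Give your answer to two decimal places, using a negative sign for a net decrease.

-46.39%

A 75% decrease multiplies by 0.25.
Then a 21.5% increase: 0.25 × 1.215 = 0.30375.
Then a 76.5% increase: 0.30375 × 1.765 = 0.53611875.
Overall factor 0.53611875, i.e. -46.39%.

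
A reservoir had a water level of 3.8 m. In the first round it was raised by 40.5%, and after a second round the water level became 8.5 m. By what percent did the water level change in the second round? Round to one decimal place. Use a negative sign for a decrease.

59.2%

After the first round: 3.8 × 1.405 = 5.339.
Second-round multiplier: 8.5 ÷ 5.339 ≈ 1.59206.
That is a change of 59.2%.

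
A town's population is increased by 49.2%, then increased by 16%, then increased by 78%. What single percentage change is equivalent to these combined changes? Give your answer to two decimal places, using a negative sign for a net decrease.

The combined multiplier is 1.492 × 1.16 × 1.78 = 3.0806816.
That corresponds to an increase of 208.07%.

208.07%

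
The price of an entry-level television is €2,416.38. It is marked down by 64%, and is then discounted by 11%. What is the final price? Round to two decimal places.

After the 64% decrease: €2,416.38 × 0.36 = €869.8968.
Apply the 11% decrease: €869.8968 × 0.89 = €774.208152 ≈ €774.21.

€774.21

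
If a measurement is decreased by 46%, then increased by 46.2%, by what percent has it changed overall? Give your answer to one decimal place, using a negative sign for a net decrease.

-21.1%

The combined multiplier is 0.54 × 1.462 = 0.78948.
That corresponds to a decrease of 21.1%.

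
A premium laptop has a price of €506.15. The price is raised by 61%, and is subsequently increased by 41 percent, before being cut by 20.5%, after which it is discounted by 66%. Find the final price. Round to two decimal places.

€310.58

Apply the 61% increase: €506.15 × 1.61 = €814.9015.
Apply the 41% increase: €814.9015 × 1.41 = €1149.011115.
Apply the 20.5% decrease: €1149.011115 × 0.795 = €913.463836425.
Apply the 66% decrease: €913.463836425 × 0.34 = €310.5777043845 ≈ €310.58.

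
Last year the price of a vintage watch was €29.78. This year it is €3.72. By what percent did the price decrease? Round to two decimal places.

Change: €3.72 − €29.78 = -€26.06.
Relative to the original: -€26.06 ÷ €29.78 ≈ -87.51%.
So the price decreased by 87.51%.

87.51%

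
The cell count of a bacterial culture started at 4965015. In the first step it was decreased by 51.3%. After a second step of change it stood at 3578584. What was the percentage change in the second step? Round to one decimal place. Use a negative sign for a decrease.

48.0%

After the first step: 4965015 × 0.487 = 2417962.305.
Second-step multiplier: 3578584 ÷ 2417962.305 ≈ 1.48.
That is a change of 48.0%.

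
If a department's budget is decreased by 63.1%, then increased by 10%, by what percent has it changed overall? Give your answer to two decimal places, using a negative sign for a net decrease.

The combined multiplier is 0.369 × 1.1 = 0.4059.
That corresponds to a decrease of 59.41%.

-59.41%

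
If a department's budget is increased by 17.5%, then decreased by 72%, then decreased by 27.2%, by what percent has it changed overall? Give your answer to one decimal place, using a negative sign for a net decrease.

-76.0%

The combined multiplier is 1.175 × 0.28 × 0.728 = 0.239512.
That corresponds to a decrease of 76.0%.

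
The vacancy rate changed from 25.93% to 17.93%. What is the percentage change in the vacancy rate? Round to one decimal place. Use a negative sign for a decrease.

-30.9%

The change is 17.93 − 25.93 = -8.00 percentage points.
Relative to the original 25.93%, that is -8.00 ÷ 25.93 ≈ -30.9%.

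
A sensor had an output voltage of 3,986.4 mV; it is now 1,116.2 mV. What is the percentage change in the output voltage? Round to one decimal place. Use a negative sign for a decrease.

-72.0%

Change: 1,116.2 − 3,986.4 = -2,870.2.
Relative to the original: -2,870.2 ÷ 3,986.4 ≈ -72.0%.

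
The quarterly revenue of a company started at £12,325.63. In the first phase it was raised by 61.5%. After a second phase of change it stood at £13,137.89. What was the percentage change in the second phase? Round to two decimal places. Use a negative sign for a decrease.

-34.00%

After the first phase: £12,325.63 × 1.615 = £19905.89245.
Second-phase multiplier: £13,137.89 ÷ £19905.89245 ≈ 0.66.
That is a change of -34.00%.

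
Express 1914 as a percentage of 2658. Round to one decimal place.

1914 ÷ 2658 ≈ 72.0%.

72.0%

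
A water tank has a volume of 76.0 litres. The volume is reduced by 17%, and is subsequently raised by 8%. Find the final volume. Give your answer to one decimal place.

68.1 litres

Apply the 17% decrease: 76.0 × 0.83 = 63.08.
After the 8% increase: 63.08 × 1.08 = 68.1264 ≈ 68.1.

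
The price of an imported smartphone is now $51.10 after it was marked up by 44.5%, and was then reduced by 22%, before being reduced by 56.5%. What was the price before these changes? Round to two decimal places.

$104.22

The overall multiplier applied was 1.445 × 0.78 × 0.435 = 0.4902885.
So the original price was $51.10 ÷ 0.4902885 ≈ $104.22.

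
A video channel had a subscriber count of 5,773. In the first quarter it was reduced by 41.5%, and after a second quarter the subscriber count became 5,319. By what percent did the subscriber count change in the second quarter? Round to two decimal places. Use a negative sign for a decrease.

After the first quarter: 5,773 × 0.585 = 3377.205.
Second-quarter multiplier: 5,319 ÷ 3377.205 ≈ 1.574971.
That is a change of 57.50%.

57.50%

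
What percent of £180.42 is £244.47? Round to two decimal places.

135.50%

£244.47 ÷ £180.42 ≈ 135.50%.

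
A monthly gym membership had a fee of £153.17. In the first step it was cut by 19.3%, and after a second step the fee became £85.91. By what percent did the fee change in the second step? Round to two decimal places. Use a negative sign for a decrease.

After the first step: £153.17 × 0.807 = £123.60819.
Second-step multiplier: £85.91 ÷ £123.60819 ≈ 0.695019.
That is a change of -30.50%.

-30.50%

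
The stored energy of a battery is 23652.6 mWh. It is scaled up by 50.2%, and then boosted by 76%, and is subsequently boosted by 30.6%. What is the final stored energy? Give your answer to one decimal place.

81659.1 mWh

Apply the 50.2% increase: 23652.6 × 1.502 = 35526.2052.
After the 76% increase: 35526.2052 × 1.76 = 62526.121152.
After the 30.6% increase: 62526.121152 × 1.306 = 81659.114224512 ≈ 81659.1.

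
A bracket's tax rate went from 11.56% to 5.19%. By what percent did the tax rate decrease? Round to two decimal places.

55.10%

The change is 5.19 − 11.56 = -6.37 percentage points.
Relative to the original 11.56%, that is -6.37 ÷ 11.56 ≈ -55.10%.
So the tax rate fell by 55.10%.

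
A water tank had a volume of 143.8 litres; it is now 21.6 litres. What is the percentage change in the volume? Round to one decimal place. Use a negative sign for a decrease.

-85.0%

Change: 21.6 − 143.8 = -122.2.
Relative to the original: -122.2 ÷ 143.8 ≈ -85.0%.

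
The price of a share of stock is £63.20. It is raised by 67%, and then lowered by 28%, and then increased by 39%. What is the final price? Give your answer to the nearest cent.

£105.63

67% increase: £63.20 × 1.67 = £105.544.
28% decrease: £105.544 × 0.72 = £75.99168.
39% increase: £75.99168 × 1.39 = £105.6284352 ≈ £105.63.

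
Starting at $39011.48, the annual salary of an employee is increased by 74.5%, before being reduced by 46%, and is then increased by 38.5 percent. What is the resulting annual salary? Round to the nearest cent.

$50913.32

74.5% increase: $39011.48 × 1.745 = $68075.0326.
46% decrease: $68075.0326 × 0.54 = $36760.517604.
Apply the 38.5% increase: $36760.517604 × 1.385 = $50913.31688154 ≈ $50913.32.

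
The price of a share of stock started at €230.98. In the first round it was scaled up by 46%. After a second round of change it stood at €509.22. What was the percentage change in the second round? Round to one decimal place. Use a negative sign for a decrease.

51.0%

After the first round: €230.98 × 1.46 = €337.2308.
Second-round multiplier: €509.22 ÷ €337.2308 ≈ 1.51.
That is a change of 51.0%.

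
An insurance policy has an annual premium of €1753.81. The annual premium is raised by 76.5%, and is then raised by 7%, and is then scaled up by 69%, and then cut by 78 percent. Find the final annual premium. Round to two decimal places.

Each change multiplies by a factor: 1.765 × 1.07 × 1.69 × 0.22 = 0.70216289.
€1753.81 × 0.70216289 = €1231.4602981109 ≈ €1231.46.

€1231.46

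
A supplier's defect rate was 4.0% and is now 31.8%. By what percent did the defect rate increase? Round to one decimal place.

The change is 31.8 − 4.0 = 27.8 percentage points.
Relative to the original 4.0%, that is 27.8 ÷ 4.0 = 695.0%.
So the defect rate rose by 695.0%.

695.0%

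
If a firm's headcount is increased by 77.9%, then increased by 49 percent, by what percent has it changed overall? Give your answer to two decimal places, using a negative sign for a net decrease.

165.07%

A 77.9% increase multiplies by 1.779.
Then a 49% increase: 1.779 × 1.49 = 2.65071.
Overall factor 2.65071, i.e. 165.07%.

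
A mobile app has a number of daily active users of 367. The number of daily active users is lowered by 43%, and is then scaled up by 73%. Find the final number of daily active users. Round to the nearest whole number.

Apply the 43% decrease: 367 × 0.57 = 209.19.
Apply the 73% increase: 209.19 × 1.73 = 361.8987 ≈ 362.

362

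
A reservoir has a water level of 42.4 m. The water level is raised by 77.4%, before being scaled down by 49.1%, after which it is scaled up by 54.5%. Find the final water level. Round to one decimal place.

77.4% increase: 42.4 × 1.774 = 75.2176.
Apply the 49.1% decrease: 75.2176 × 0.509 = 38.2857584.
54.5% increase: 38.2857584 × 1.545 = 59.151496728 ≈ 59.2.

59.2 m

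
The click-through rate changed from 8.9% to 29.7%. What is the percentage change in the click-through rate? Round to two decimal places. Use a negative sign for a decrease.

The change is 29.7 − 8.9 = 20.8 percentage points.
Relative to the original 8.9%, that is 20.8 ÷ 8.9 ≈ 233.71%.

233.71%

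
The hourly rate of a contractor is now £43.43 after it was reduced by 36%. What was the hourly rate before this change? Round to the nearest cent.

£67.86

The overall multiplier applied was 0.64.
So the original hourly rate was £43.43 ÷ 0.64 ≈ £67.86.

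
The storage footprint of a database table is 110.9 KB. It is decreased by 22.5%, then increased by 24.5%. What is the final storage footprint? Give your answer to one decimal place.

107.0 KB

Each change multiplies by a factor: 0.775 × 1.245 = 0.964875.
110.9 × 0.964875 = 107.0046375 ≈ 107.0.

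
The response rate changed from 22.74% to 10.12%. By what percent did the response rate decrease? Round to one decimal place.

55.5%

The change is 10.12 − 22.74 = -12.62 percentage points.
Relative to the original 22.74%, that is -12.62 ÷ 22.74 ≈ -55.5%.
So the response rate fell by 55.5%.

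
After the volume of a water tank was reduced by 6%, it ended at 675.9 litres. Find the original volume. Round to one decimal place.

719.0 litres

The overall multiplier applied was 0.94.
So the original volume was 675.9 ÷ 0.94 ≈ 719.0 litres.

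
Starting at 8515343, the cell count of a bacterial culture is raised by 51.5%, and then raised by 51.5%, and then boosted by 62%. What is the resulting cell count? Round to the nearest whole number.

Each change multiplies by a factor: 1.515 × 1.515 × 1.62 = 3.7182645.
8515343 × 3.7182645 = 31662297.5822235 ≈ 31662298.

31662298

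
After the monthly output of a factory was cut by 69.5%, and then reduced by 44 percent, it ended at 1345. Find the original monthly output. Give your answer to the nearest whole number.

The overall multiplier applied was 0.305 × 0.56 = 0.1708.
So the original monthly output was 1345 ÷ 0.1708 ≈ 7875.

7875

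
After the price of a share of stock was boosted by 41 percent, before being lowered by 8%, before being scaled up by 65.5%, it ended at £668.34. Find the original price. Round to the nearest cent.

£311.31

Undoing the 65.5% increase: £668.34 ÷ 1.655 ≈ £403.830816.
Undoing the 8% decrease: £403.830816 ÷ 0.92 ≈ £438.946539.
Undoing the 41% increase: £438.946539 ÷ 1.41 ≈ £311.31.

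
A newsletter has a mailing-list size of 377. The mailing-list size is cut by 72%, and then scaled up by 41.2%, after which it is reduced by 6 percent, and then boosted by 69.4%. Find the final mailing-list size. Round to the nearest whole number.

Apply the 72% decrease: 377 × 0.28 = 105.56.
After the 41.2% increase: 105.56 × 1.412 = 149.05072.
After the 6% decrease: 149.05072 × 0.94 = 140.1076768.
After the 69.4% increase: 140.1076768 × 1.694 = 237.3424044992 ≈ 237.

237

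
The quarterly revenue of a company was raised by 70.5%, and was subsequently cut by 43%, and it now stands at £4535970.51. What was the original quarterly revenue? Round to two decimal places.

Undoing the 43% decrease: £4535970.51 ÷ 0.57 = £7957843.
Undoing the 70.5% increase: £7957843 ÷ 1.705 ≈ £4667356.60.

£4667356.60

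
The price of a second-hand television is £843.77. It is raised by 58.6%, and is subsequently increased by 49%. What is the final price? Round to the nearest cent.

Each change multiplies by a factor: 1.586 × 1.49 = 2.36314.
£843.77 × 2.36314 = £1993.9466378 ≈ £1993.95.

£1993.95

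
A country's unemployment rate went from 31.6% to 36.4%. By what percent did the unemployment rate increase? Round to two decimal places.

The change is 36.4 − 31.6 = 4.8 percentage points.
Relative to the original 31.6%, that is 4.8 ÷ 31.6 ≈ 15.19%.
So the unemployment rate rose by 15.19%.

15.19%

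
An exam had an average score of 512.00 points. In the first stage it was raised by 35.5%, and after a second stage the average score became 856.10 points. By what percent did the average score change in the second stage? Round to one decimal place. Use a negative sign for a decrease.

23.4%

After the first stage: 512.00 × 1.355 = 693.76.
Second-stage multiplier: 856.10 ÷ 693.76 ≈ 1.234.
That is a change of 23.4%.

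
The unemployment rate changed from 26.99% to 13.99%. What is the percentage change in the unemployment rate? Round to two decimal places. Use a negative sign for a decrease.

The change is 13.99 − 26.99 = -13.00 percentage points.
Relative to the original 26.99%, that is -13.00 ÷ 26.99 ≈ -48.17%.

-48.17%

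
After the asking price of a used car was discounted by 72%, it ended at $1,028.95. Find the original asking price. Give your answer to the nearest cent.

The overall multiplier applied was 0.28.
So the original asking price was $1,028.95 ÷ 0.28 ≈ $3,674.82.

$3,674.82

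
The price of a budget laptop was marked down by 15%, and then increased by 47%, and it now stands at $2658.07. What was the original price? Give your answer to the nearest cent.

$2127.31

Undoing the 47% increase: $2658.07 ÷ 1.47 ≈ $1808.210884.
Undoing the 15% decrease: $1808.210884 ÷ 0.85 ≈ $2127.31.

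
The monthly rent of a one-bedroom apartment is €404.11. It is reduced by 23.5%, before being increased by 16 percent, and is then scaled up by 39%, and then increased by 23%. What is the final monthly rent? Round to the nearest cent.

After the 23.5% decrease: €404.11 × 0.765 = €309.14415.
16% increase: €309.14415 × 1.16 = €358.607214.
After the 39% increase: €358.607214 × 1.39 = €498.46402746.
23% increase: €498.46402746 × 1.23 = €613.1107537758 ≈ €613.11.

€613.11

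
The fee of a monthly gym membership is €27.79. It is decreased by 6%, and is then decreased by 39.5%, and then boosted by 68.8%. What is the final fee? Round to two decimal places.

€26.68

Apply the 6% decrease: €27.79 × 0.94 = €26.1226.
After the 39.5% decrease: €26.1226 × 0.605 = €15.804173.
68.8% increase: €15.804173 × 1.688 = €26.677444024 ≈ €26.68.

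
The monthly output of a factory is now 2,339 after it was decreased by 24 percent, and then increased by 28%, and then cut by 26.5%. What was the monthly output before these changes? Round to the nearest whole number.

Undoing the 26.5% decrease: 2,339 ÷ 0.735 ≈ 3182.312925.
Undoing the 28% increase: 3182.312925 ÷ 1.28 ≈ 2486.181973.
Undoing the 24% decrease: 2486.181973 ÷ 0.76 ≈ 3,271.

3,271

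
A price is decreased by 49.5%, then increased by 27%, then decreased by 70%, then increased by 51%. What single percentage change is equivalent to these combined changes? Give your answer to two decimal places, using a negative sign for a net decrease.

-70.95%

The combined multiplier is 0.505 × 1.27 × 0.3 × 1.51 = 0.29053155.
That corresponds to a decrease of 70.95%.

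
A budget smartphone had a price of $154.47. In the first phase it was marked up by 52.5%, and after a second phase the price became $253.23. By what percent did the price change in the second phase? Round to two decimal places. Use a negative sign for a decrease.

After the first phase: $154.47 × 1.525 = $235.56675.
Second-phase multiplier: $253.23 ÷ $235.56675 ≈ 1.074982.
That is a change of 7.50%.

7.50%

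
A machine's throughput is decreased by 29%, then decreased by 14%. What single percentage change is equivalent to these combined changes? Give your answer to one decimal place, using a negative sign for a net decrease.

-38.9%

The combined multiplier is 0.71 × 0.86 = 0.6106.
That corresponds to a decrease of 38.9%.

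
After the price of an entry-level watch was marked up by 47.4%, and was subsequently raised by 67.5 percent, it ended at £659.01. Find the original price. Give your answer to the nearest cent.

Undoing the 67.5% increase: £659.01 ÷ 1.675 ≈ £393.438806.
Undoing the 47.4% increase: £393.438806 ÷ 1.474 ≈ £266.92.

£266.92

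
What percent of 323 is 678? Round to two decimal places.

678 ÷ 323 ≈ 209.91%.

209.91%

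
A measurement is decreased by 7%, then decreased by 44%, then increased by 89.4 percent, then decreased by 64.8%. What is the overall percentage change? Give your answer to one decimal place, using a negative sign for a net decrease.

The combined multiplier is 0.93 × 0.56 × 1.894 × 0.352 = 0.3472111104.
That corresponds to a decrease of 65.3%.

-65.3%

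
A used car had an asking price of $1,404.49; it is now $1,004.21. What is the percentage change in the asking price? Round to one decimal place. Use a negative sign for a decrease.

Change: $1,004.21 − $1,404.49 = -$400.28.
Relative to the original: -$400.28 ÷ $1,404.49 ≈ -28.5%.

-28.5%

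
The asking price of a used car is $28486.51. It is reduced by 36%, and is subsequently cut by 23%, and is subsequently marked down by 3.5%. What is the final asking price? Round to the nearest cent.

Apply the 36% decrease: $28486.51 × 0.64 = $18231.3664.
After the 23% decrease: $18231.3664 × 0.77 = $14038.152128.
Apply the 3.5% decrease: $14038.152128 × 0.965 = $13546.81680352 ≈ $13546.82.

$13546.82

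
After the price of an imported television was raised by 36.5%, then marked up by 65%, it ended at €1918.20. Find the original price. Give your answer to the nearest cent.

Undoing the 65% increase: €1918.20 ÷ 1.65 ≈ €1162.545455.
Undoing the 36.5% increase: €1162.545455 ÷ 1.365 ≈ €851.68.

€851.68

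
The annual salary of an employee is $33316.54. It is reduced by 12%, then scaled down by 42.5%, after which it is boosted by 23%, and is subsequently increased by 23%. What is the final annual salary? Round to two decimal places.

$25504.72

After the 12% decrease: $33316.54 × 0.88 = $29318.5552.
42.5% decrease: $29318.5552 × 0.575 = $16858.16924.
After the 23% increase: $16858.16924 × 1.23 = $20735.5481652.
23% increase: $20735.5481652 × 1.23 = $25504.724243196 ≈ $25504.72.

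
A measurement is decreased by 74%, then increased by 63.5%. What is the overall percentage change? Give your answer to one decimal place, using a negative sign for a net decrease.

The combined multiplier is 0.26 × 1.635 = 0.4251.
That corresponds to a decrease of 57.5%.

-57.5%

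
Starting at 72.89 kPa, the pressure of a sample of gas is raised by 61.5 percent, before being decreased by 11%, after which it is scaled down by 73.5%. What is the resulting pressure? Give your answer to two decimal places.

27.76 kPa

Each change multiplies by a factor: 1.615 × 0.89 × 0.265 = 0.38089775.
72.89 × 0.38089775 = 27.7636369975 ≈ 27.76.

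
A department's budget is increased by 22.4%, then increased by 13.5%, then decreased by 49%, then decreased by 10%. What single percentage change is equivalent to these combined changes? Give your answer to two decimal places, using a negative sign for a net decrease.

The combined multiplier is 1.224 × 1.135 × 0.51 × 0.9 = 0.63766116.
That corresponds to a decrease of 36.23%.

-36.23%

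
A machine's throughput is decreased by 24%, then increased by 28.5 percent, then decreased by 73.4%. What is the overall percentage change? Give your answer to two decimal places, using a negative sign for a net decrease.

-74.02%

A 24% decrease multiplies by 0.76.
Then a 28.5% increase: 0.76 × 1.285 = 0.9766.
Then a 73.4% decrease: 0.9766 × 0.266 = 0.2597756.
Overall factor 0.2597756, i.e. -74.02%.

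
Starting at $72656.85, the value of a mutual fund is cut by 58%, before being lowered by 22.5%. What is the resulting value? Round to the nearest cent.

Each change multiplies by a factor: 0.42 × 0.775 = 0.3255.
$72656.85 × 0.3255 = $23649.804675 ≈ $23649.80.

$23649.80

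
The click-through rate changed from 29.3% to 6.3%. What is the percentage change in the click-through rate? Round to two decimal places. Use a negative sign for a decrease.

The change is 6.3 − 29.3 = -23.0 percentage points.
Relative to the original 29.3%, that is -23.0 ÷ 29.3 ≈ -78.50%.

-78.50%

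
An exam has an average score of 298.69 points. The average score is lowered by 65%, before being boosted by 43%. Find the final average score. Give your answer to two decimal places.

149.49 points

After the 65% decrease: 298.69 × 0.35 = 104.5415.
Apply the 43% increase: 104.5415 × 1.43 = 149.494345 ≈ 149.49.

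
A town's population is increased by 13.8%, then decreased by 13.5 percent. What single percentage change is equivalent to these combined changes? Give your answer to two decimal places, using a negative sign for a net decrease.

The combined multiplier is 1.138 × 0.865 = 0.98437.
That corresponds to a decrease of 1.56%.

-1.56%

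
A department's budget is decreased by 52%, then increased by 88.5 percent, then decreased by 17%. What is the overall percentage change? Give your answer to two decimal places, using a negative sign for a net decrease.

The combined multiplier is 0.48 × 1.885 × 0.83 = 0.750984.
That corresponds to a decrease of 24.90%.

-24.90%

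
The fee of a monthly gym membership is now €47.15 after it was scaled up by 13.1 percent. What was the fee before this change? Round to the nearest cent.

€41.69

The overall multiplier applied was 1.131.
So the original fee was €47.15 ÷ 1.131 ≈ €41.69.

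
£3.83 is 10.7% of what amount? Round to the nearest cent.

£35.79

£3.83 ÷ 0.107 ≈ £35.79.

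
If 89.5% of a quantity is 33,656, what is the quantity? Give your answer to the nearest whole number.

37,604

33,656 ÷ 0.895 ≈ 37,604.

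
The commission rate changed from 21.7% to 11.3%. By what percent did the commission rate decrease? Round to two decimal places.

The change is 11.3 − 21.7 = -10.4 percentage points.
Relative to the original 21.7%, that is -10.4 ÷ 21.7 ≈ -47.93%.
So the commission rate fell by 47.93%.

47.93%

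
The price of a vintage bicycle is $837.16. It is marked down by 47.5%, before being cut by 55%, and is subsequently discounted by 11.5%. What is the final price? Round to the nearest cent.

$175.03

47.5% decrease: $837.16 × 0.525 = $439.509.
After the 55% decrease: $439.509 × 0.45 = $197.77905.
11.5% decrease: $197.77905 × 0.885 = $175.03445925 ≈ $175.03.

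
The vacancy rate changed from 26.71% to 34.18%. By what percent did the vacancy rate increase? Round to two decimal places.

27.97%

The change is 34.18 − 26.71 = 7.47 percentage points.
Relative to the original 26.71%, that is 7.47 ÷ 26.71 ≈ 27.97%.
So the vacancy rate rose by 27.97%.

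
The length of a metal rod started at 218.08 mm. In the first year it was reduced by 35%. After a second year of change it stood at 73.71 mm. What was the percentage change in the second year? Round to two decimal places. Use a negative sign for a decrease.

-48.00%

After the first year: 218.08 × 0.65 = 141.752.
Second-year multiplier: 73.71 ÷ 141.752 ≈ 0.519993.
That is a change of -48.00%.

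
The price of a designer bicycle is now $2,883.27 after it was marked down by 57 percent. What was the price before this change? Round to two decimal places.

$6,705.28

The overall multiplier applied was 0.43.
So the original price was $2,883.27 ÷ 0.43 ≈ $6,705.28.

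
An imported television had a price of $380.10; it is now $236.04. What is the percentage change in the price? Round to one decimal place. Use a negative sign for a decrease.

Change: $236.04 − $380.10 = -$144.06.
Relative to the original: -$144.06 ÷ $380.10 ≈ -37.9%.

-37.9%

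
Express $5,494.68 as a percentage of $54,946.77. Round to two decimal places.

$5,494.68 ÷ $54,946.77 ≈ 10.00%.

10.00%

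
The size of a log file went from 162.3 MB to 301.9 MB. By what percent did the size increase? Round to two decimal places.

Change: 301.9 − 162.3 = 139.6.
Relative to the original: 139.6 ÷ 162.3 ≈ 86.01%.
So the size increased by 86.01%.

86.01%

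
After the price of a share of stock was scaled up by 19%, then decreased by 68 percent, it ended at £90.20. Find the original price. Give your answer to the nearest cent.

£236.87

Undoing the 68% decrease: £90.20 ÷ 0.32 = £281.875.
Undoing the 19% increase: £281.875 ÷ 1.19 ≈ £236.87.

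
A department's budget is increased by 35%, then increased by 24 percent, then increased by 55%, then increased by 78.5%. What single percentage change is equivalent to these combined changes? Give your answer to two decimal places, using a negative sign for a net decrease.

363.15%

A 35% increase multiplies by 1.35.
Then a 24% increase: 1.35 × 1.24 = 1.674.
Then a 55% increase: 1.674 × 1.55 = 2.5947.
Then a 78.5% increase: 2.5947 × 1.785 = 4.6315395.
Overall factor 4.6315395, i.e. 363.15%.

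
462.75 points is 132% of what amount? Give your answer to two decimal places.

350.57 points

462.75 points ÷ 1.32 ≈ 350.57 points.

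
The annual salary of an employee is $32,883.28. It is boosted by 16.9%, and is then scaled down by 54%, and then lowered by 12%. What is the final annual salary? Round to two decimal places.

Each change multiplies by a factor: 1.169 × 0.46 × 0.88 = 0.4732112.
$32,883.28 × 0.4732112 = $15560.736388736 ≈ $15,560.74.

$15,560.74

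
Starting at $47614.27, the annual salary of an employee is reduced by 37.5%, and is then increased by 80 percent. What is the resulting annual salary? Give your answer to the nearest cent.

Each change multiplies by a factor: 0.625 × 1.8 = 1.125.
$47614.27 × 1.125 = $53566.05375 ≈ $53566.05.

$53566.05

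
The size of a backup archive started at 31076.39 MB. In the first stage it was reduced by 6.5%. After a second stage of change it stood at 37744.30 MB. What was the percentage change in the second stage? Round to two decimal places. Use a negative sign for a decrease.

After the first stage: 31076.39 × 0.935 = 29056.42465.
Second-stage multiplier: 37744.30 ÷ 29056.42465 ≈ 1.299.
That is a change of 29.90%.

29.90%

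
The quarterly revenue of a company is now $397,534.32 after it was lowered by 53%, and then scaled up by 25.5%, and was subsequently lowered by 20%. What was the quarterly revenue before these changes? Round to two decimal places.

Undoing the 20% decrease: $397,534.32 ÷ 0.8 = $496917.9.
Undoing the 25.5% increase: $496917.9 ÷ 1.255 ≈ $395950.517928.
Undoing the 53% decrease: $395950.517928 ÷ 0.47 ≈ $842,447.91.

$842,447.91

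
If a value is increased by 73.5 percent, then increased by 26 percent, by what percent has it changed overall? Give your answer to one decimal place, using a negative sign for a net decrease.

118.6%

A 73.5% increase multiplies by 1.735.
Then a 26% increase: 1.735 × 1.26 = 2.1861.
Overall factor 2.1861, i.e. 118.6%.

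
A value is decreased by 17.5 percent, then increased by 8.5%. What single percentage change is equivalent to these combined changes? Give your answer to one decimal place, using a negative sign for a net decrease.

The combined multiplier is 0.825 × 1.085 = 0.895125.
That corresponds to a decrease of 10.5%.

-10.5%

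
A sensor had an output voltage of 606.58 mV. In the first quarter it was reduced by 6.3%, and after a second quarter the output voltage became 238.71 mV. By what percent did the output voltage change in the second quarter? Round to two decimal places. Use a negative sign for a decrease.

After the first quarter: 606.58 × 0.937 = 568.36546.
Second-quarter multiplier: 238.71 ÷ 568.36546 ≈ 0.419994.
That is a change of -58.00%.

-58.00%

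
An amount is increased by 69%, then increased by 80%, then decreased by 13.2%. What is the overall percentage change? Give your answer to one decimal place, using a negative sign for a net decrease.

A 69% increase multiplies by 1.69.
Then an 80% increase: 1.69 × 1.8 = 3.042.
Then a 13.2% decrease: 3.042 × 0.868 = 2.640456.
Overall factor 2.640456, i.e. 164.0%.

164.0%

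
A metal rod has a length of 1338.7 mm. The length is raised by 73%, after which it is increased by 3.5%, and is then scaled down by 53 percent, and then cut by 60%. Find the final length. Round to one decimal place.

450.6 mm

After the 73% increase: 1338.7 × 1.73 = 2315.951.
3.5% increase: 2315.951 × 1.035 = 2397.009285.
53% decrease: 2397.009285 × 0.47 = 1126.59436395.
After the 60% decrease: 1126.59436395 × 0.4 = 450.63774558 ≈ 450.6.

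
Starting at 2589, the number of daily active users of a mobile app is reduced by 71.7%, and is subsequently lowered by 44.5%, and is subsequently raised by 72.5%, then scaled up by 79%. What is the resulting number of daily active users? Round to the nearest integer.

Apply the 71.7% decrease: 2589 × 0.283 = 732.687.
After the 44.5% decrease: 732.687 × 0.555 = 406.641285.
After the 72.5% increase: 406.641285 × 1.725 = 701.456216625.
Apply the 79% increase: 701.456216625 × 1.79 = 1255.60662775875 ≈ 1256.

1256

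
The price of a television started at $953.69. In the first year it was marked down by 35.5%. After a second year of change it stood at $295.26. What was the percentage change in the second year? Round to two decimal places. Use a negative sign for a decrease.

-52.00%

After the first year: $953.69 × 0.645 = $615.13005.
Second-year multiplier: $295.26 ÷ $615.13005 ≈ 0.479996.
That is a change of -52.00%.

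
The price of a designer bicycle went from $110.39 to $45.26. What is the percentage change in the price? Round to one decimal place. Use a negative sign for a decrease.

Change: $45.26 − $110.39 = -$65.13.
Relative to the original: -$65.13 ÷ $110.39 ≈ -59.0%.

-59.0%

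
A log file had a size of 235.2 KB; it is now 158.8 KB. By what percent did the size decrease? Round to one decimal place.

Change: 158.8 − 235.2 = -76.4.
Relative to the original: -76.4 ÷ 235.2 ≈ -32.5%.
So the size decreased by 32.5%.

32.5%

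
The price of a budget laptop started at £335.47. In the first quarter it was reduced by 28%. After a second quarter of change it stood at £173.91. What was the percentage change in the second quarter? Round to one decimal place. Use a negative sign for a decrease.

After the first quarter: £335.47 × 0.72 = £241.5384.
Second-quarter multiplier: £173.91 ÷ £241.5384 ≈ 0.72001.
That is a change of -28.0%.

-28.0%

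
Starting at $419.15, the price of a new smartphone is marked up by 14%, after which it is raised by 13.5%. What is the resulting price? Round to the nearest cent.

Apply the 14% increase: $419.15 × 1.14 = $477.831.
Apply the 13.5% increase: $477.831 × 1.135 = $542.338185 ≈ $542.34.

$542.34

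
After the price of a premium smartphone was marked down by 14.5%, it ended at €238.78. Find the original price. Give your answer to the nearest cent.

€279.27

The overall multiplier applied was 0.855.
So the original price was €238.78 ÷ 0.855 ≈ €279.27.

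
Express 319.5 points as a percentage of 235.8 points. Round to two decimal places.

135.50%

319.5 points ÷ 235.8 points ≈ 135.50%.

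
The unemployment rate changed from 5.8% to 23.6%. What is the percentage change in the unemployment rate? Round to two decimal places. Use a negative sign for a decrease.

306.90%

The change is 23.6 − 5.8 = 17.8 percentage points.
Relative to the original 5.8%, that is 17.8 ÷ 5.8 ≈ 306.90%.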